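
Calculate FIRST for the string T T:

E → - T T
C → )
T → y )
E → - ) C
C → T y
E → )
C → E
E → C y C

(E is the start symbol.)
{ 'y' }

FIRST sets of the non-terminals involved (from the grammar, by fixed-point iteration):
  FIRST(T) = { 'y' }

To compute FIRST(T T), process the symbols left to right:
Symbol T is a non-terminal. Add FIRST(T) \ {ε} = { 'y' }
T is not nullable (ε ∉ FIRST(T)), so stop here.
FIRST(T T) = { 'y' }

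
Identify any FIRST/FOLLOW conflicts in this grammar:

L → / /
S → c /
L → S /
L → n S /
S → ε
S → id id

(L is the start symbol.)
A FIRST/FOLLOW conflict occurs when a non-terminal N has a nullable alternative N → β (β ⇒* ε) and another alternative N → α with FIRST(α) ∩ FOLLOW(N) ≠ ∅: on such a lookahead the parser cannot decide between expanding α and letting N vanish via β.

Nullable non-terminals: S.

S: nullable alternative(s) S → ε; FOLLOW(S) = { '/' }
  S → c /: FIRST \ {ε} = { 'c' } — disjoint from FOLLOW(S)
  S → ε: FIRST \ {ε} = { } — this is the only nullable alternative, skip
  S → id id: FIRST \ {ε} = { 'id' } — disjoint from FOLLOW(S)

L has no nullable alternative, so no FIRST/FOLLOW check is needed there.

No FIRST/FOLLOW conflicts found.

Answer: No FIRST/FOLLOW conflicts.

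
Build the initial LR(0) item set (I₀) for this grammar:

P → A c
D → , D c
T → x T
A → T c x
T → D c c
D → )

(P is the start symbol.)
First, augment the grammar with P' → P
I₀ = CLOSURE({ [P' → . P] }):
  [P' → . P] has the dot before P: add [P → . A c]
  [P → . A c] has the dot before A: add [A → . T c x]
  [A → . T c x] has the dot before T: add [T → . x T], [T → . D c c]
  [T → . D c c] has the dot before D: add [D → . , D c], [D → . )]
No further items can be added.

I₀ = { [A → . T c x], [D → . )], [D → . , D c], [P → . A c], [P' → . P], [T → . D c c], [T → . x T] }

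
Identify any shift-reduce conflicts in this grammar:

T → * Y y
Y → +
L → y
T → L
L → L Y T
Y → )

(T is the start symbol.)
A shift-reduce conflict occurs when an LR(0) state has both:
  - a complete (reduce) item [A → α .] (dot at the end), and
  - a shift item [B → β . c γ] (dot before a terminal).

Augment with T' → T and build the canonical LR(0) collection (I0 = CLOSURE({[T' → . T]}), then GOTO on every symbol after a dot until no new states appear). It has 11 states:
  I0: { [L → . L Y T], [L → . y], [T → . * Y y], [T → . L], [T' → . T] }  — shift
  I1: { [T → * . Y y], [Y → . )], [Y → . +] }  — shift
  I2: { [L → L . Y T], [T → L .], [Y → . )], [Y → . +] }  — shift, reduce
  I3: { [T' → T .] }  — accept
  I4: { [L → y .] }  — reduce
  I5: { [Y → ) .] }  — reduce
  I6: { [Y → + .] }  — reduce
  I7: { [L → . L Y T], [L → . y], [L → L Y . T], [T → . * Y y], [T → . L] }  — shift
  I8: { [L → L Y T .] }  — reduce
  I9: { [T → * Y . y] }  — shift
  I10: { [T → * Y y .] }  — reduce

I2 contains reduce item [T → L .] and shift items [Y → . )], [Y → . +] — shift-reduce conflict.

Answer: Yes — I2: [T → L .] vs [Y → . )]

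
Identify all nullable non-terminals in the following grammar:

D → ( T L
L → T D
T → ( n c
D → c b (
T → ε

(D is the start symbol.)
{ 'T' }

A non-terminal is nullable if it can derive ε (the empty string): either it has an ε-production, or it has a production whose right-hand side consists entirely of nullable non-terminals.

ε-productions: T → ε
So T is immediately nullable.
No further non-terminal can be added: every production for the remaining non-terminals contains a terminal or a non-nullable non-terminal.
Nullable = { 'T' }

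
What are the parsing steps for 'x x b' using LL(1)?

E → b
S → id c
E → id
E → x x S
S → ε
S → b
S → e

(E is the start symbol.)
LL(1) parsing maintains a stack (initially the start symbol over $) and the input. At each step: if the stack top is a terminal, match it against the current input token; if it is a non-terminal N, replace it with the RHS of M[N, lookahead] (the unique production whose predict set contains the lookahead).

Stack is shown with the top on the left.

Stack    Input    Action
------------------------
E $      x x b $  output E → x x S
x x S $  x x b $  match 'x'
x S $    x b $    match 'x'
S $      b $      output S → b
b $      b $      match 'b'
$        $        accept

The string is accepted.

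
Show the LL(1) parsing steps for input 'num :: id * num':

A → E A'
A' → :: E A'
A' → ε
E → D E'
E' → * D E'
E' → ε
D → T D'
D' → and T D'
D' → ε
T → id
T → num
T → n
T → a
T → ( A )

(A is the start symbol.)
Stack is shown with the top on the left.

Stack           Input              Action
-----------------------------------------
A $             num :: id * num $  output A → E A'
E A' $          num :: id * num $  output E → D E'
D E' A' $       num :: id * num $  output D → T D'
T D' E' A' $    num :: id * num $  output T → num
num D' E' A' $  num :: id * num $  match 'num'
D' E' A' $      :: id * num $      output D' → ε
E' A' $         :: id * num $      output E' → ε
A' $            :: id * num $      output A' → :: E A'
:: E A' $       :: id * num $      match '::'
E A' $          id * num $         output E → D E'
D E' A' $       id * num $         output D → T D'
T D' E' A' $    id * num $         output T → id
id D' E' A' $   id * num $         match 'id'
D' E' A' $      * num $            output D' → ε
E' A' $         * num $            output E' → * D E'
* D E' A' $     * num $            match '*'
D E' A' $       num $              output D → T D'
T D' E' A' $    num $              output T → num
num D' E' A' $  num $              match 'num'
D' E' A' $      $                  output D' → ε
E' A' $         $                  output E' → ε
A' $            $                  output A' → ε
$               $                  accept

The string is accepted.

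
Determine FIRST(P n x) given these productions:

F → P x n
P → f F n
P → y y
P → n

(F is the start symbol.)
FIRST sets of the non-terminals involved (from the grammar, by fixed-point iteration):
  FIRST(P) = { 'f', 'n', 'y' }

To compute FIRST(P n x), process the symbols left to right:
Symbol P is a non-terminal. Add FIRST(P) \ {ε} = { 'f', 'n', 'y' }
P is not nullable (ε ∉ FIRST(P)), so stop here.
FIRST(P n x) = { 'f', 'n', 'y' }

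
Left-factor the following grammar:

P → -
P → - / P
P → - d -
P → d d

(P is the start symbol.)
Left-factoring transforms A → αβ₁ | αβ₂ into A → αA' and A' → β₁ | β₂
(α is the longest common prefix among the alternatives). Repeat until
no nonterminal has two alternatives with a common prefix.

Round 1: P has alternatives sharing prefix '-'. Introduce P': P → - P'
  Add: P' → ε
  Add: P' → / P
  Add: P' → d -

No remaining common prefixes — done.

Resulting grammar:
P → - P'
P' → ε
P' → / P
P' → d -
P → d d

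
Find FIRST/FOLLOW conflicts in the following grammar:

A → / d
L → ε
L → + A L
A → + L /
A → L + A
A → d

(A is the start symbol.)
Yes. L → '+' A L with FOLLOW(L) on { '+' }

Nullable non-terminals: L.

L: nullable alternative(s) L → ε; FOLLOW(L) = { '+', '/' }
  L → ε: FIRST \ {ε} = { } — this is the only nullable alternative, skip
  L → + A L: FIRST \ {ε} = { '+' } — overlaps FOLLOW(L) on { '+' }: CONFLICT

A has no nullable alternative, so no FIRST/FOLLOW check is needed there.

So the grammar has 1 FIRST/FOLLOW conflict (marked CONFLICT above).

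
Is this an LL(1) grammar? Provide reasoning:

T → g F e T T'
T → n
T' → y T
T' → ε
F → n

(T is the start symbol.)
A grammar is LL(1) if for each non-terminal N with multiple productions, the predict sets of those productions are pairwise disjoint, where PREDICT(N → α) = (FIRST(α) \ {ε}) ∪ (FOLLOW(N) if α ⇒* ε).

Relevant sets:
  FOLLOW(T') = { $, 'y' }

For T:
  PREDICT(T → g F e T T') = { 'g' }
  PREDICT(T → n) = { 'n' }
For T':
  PREDICT(T' → y T) = { 'y' }
  PREDICT(T' → ε) = { $, 'y' }
F has a single production, so nothing to check there.

Conflict found: Predict set conflict for T': { 'y' }
The grammar is NOT LL(1).

Answer: No. Predict set conflict for T': { 'y' }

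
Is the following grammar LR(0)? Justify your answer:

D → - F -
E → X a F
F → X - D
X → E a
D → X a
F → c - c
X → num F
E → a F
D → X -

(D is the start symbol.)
Augment with D' → D and build the canonical LR(0) collection (I0 = CLOSURE({[D' → . D]}), then GOTO on every symbol after a dot until no new states appear). It has 22 states:
  I0: { [D → . - F -], [D → . X -], [D → . X a], [D' → . D], [E → . X a F], [E → . a F], [X → . E a], [X → . num F] }  — shift
  I1: { [D → - . F -], [E → . X a F], [E → . a F], [F → . X - D], [F → . c - c], [X → . E a], [X → . num F] }  — shift
  I2: { [D' → D .] }  — accept
  I3: { [X → E . a] }  — shift
  I4: { [D → X . -], [D → X . a], [E → X . a F] }  — shift
  I5: { [E → . X a F], [E → . a F], [E → a . F], [F → . X - D], [F → . c - c], [X → . E a], [X → . num F] }  — shift
  I6: { [E → . X a F], [E → . a F], [F → . X - D], [F → . c - c], [X → . E a], [X → . num F], [X → num . F] }  — shift
  I7: { [X → num F .] }  — reduce
  I8: { [E → X . a F], [F → X . - D] }  — shift
  I9: { [F → c . - c] }  — shift
  I10: { [F → c - . c] }  — shift
  I11: { [F → c - c .] }  — reduce
  I12: { [D → . - F -], [D → . X -], [D → . X a], [E → . X a F], [E → . a F], [F → X - . D], [X → . E a], [X → . num F] }  — shift
  I13: { [E → . X a F], [E → . a F], [E → X a . F], [F → . X - D], [F → . c - c], [X → . E a], [X → . num F] }  — shift
  I14: { [E → X a F .] }  — reduce
  I15: { [F → X - D .] }  — reduce
  I16: { [E → a F .] }  — reduce
  I17: { [D → X - .] }  — reduce
  I18: { [D → X a .], [E → . X a F], [E → . a F], [E → X a . F], [F → . X - D], [F → . c - c], [X → . E a], [X → . num F] }  — shift, reduce
  I19: { [X → E a .] }  — reduce
  I20: { [D → - F . -] }  — shift
  I21: { [D → - F - .] }  — reduce

Conflict in state I18:
  Shift-reduce conflict between [D → X a .] and [E → . a F]
So the grammar is NOT LR(0).

Answer: No. Shift-reduce conflict between [D → X a .] and [E → . a F]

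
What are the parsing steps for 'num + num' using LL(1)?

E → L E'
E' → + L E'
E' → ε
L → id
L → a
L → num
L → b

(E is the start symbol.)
LL(1) parsing maintains a stack (initially the start symbol over $) and the input. At each step: if the stack top is a terminal, match it against the current input token; if it is a non-terminal N, replace it with the RHS of M[N, lookahead] (the unique production whose predict set contains the lookahead).

Stack is shown with the top on the left.

Stack     Input        Action
-----------------------------
E $       num + num $  output E → L E'
L E' $    num + num $  output L → num
num E' $  num + num $  match 'num'
E' $      + num $      output E' → + L E'
+ L E' $  + num $      match '+'
L E' $    num $        output L → num
num E' $  num $        match 'num'
E' $      $            output E' → ε
$         $            accept

The string is accepted.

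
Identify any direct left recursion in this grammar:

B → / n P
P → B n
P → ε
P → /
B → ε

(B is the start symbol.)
No direct left recursion

Direct left recursion occurs when N → N α for some non-terminal N (the right-hand side begins with the left-hand side itself).

B → / n P: starts with '/'
P → B n: starts with B
P → ε: starts with ε
P → /: starts with '/'
B → ε: starts with ε

No direct left recursion found.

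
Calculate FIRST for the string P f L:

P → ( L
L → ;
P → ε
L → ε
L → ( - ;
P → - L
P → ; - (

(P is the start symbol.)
{ '(', '-', ';', 'f' }

FIRST sets of the non-terminals involved (from the grammar, by fixed-point iteration):
  FIRST(P) = { '(', '-', ';', ε }

To compute FIRST(P f L), process the symbols left to right:
Symbol P is a non-terminal. Add FIRST(P) \ {ε} = { '(', '-', ';' }
P is nullable (ε ∈ FIRST(P)), continue to the next symbol.
Symbol f is a terminal. Add 'f' and stop.
FIRST(P f L) = { '(', '-', ';', 'f' }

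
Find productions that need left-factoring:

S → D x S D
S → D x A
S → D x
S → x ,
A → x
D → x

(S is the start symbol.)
Left-factoring is needed when two productions for the same non-terminal
share a common prefix on the right-hand side.

Productions for S:
  S → D x S D
  S → D x A
  S → D x
  S → x ,

Found common prefix 'D x' in productions for S

Answer: Yes, S has productions with common prefix 'D x'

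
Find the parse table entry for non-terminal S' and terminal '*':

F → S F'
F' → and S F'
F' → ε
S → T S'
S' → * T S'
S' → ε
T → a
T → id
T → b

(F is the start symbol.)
S' → * T S'

To find M[S', '*'], we find productions for S' where '*' is in the predict set (PREDICT(N → α) = (FIRST(α) \ {ε}) ∪ (FOLLOW(N) if α ⇒* ε)).

Relevant sets:
  FOLLOW(S') = { $, 'and' }

S' → * T S': PREDICT = { '*' }
  '*' is in predict set, so this production goes in M[S', '*']
S' → ε: PREDICT = { $, 'and' }

M[S', '*'] = S' → * T S'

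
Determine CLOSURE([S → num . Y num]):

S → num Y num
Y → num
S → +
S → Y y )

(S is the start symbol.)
{ [S → num . Y num], [Y → . num] }

Start with: [S → num . Y num]
  [S → num . Y num] has the dot before Y: add [Y → . num]
No further items can be added.

CLOSURE = { [S → num . Y num], [Y → . num] }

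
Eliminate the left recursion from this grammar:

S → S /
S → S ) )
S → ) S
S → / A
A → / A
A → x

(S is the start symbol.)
S is directly left-recursive. The standard transformation for
  A → A α₁ | ... | A α_m | β₁ | ... | β_n
is
  A  → β₁ A' | ... | β_n A'
  A' → α₁ A' | ... | α_m A' | ε

S → ) S becomes S → ) S S'
S → / A becomes S → / A S'
S → S / becomes S' → / S'
S → S ) ) becomes S' → ) ) S'
Add S' → ε

Productions for other non-terminals are unchanged:
  A → / A
  A → x

Resulting grammar:
S → ) S S'
S → / A S'
S' → / S'
S' → ) ) S'
S' → ε
A → / A
A → x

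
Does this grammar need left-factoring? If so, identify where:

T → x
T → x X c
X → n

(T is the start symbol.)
Yes, T has productions with common prefix 'x'

Left-factoring is needed when two productions for the same non-terminal
share a common prefix on the right-hand side.

Productions for T:
  T → x
  T → x X c

Found common prefix 'x' in productions for T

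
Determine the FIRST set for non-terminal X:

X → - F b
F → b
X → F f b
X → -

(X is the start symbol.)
{ '-', 'b' }

FIRST sets of the other non-terminals involved (by the same procedure, iterated to a fixed point):
  FIRST(F) = { 'b' }

From X → - F b:
  - '-' is a terminal: add '-' and stop
From X → F f b:
  - F is a non-terminal: add FIRST(F) \ {ε} = { 'b' }
    F is not nullable, so stop
From X → -:
  - '-' is a terminal: add '-' and stop

Collecting: FIRST(X) = { '-', 'b' }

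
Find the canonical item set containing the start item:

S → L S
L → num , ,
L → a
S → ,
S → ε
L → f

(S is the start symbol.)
First, augment the grammar with S' → S
I₀ = CLOSURE({ [S' → . S] }):
  [S' → . S] has the dot before S: add [S → . L S], [S → . ,], [S → .]
  [S → . L S] has the dot before L: add [L → . num , ,], [L → . a], [L → . f]
No further items can be added.

I₀ = { [L → . a], [L → . f], [L → . num , ,], [S → . ,], [S → . L S], [S → .], [S' → . S] }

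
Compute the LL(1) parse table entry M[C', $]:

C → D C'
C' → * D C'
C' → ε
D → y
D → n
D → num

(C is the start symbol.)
To find M[C', $], we find productions for C' where $ is in the predict set (PREDICT(N → α) = (FIRST(α) \ {ε}) ∪ (FOLLOW(N) if α ⇒* ε)).

Relevant sets:
  FOLLOW(C') = { $ }

C' → * D C': PREDICT = { '*' }
C' → ε: PREDICT = { $ }
  $ is in predict set, so this production goes in M[C', $]

M[C', $] = C' → ε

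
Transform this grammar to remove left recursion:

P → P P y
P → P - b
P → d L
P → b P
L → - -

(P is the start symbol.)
P is directly left-recursive. The standard transformation for
  A → A α₁ | ... | A α_m | β₁ | ... | β_n
is
  A  → β₁ A' | ... | β_n A'
  A' → α₁ A' | ... | α_m A' | ε

P → d L becomes P → d L P'
P → b P becomes P → b P P'
P → P P y becomes P' → P y P'
P → P - b becomes P' → - b P'
Add P' → ε

Productions for other non-terminals are unchanged:
  L → - -

Resulting grammar:
P → d L P'
P → b P P'
P' → P y P'
P' → - b P'
P' → ε
L → - -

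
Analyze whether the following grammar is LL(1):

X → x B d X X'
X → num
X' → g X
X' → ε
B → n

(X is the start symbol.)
A grammar is LL(1) if for each non-terminal N with multiple productions, the predict sets of those productions are pairwise disjoint, where PREDICT(N → α) = (FIRST(α) \ {ε}) ∪ (FOLLOW(N) if α ⇒* ε).

Relevant sets:
  FOLLOW(X') = { $, 'g' }

For X:
  PREDICT(X → x B d X X') = { 'x' }
  PREDICT(X → num) = { 'num' }
For X':
  PREDICT(X' → g X) = { 'g' }
  PREDICT(X' → ε) = { $, 'g' }
B has a single production, so nothing to check there.

Conflict found: Predict set conflict for X': { 'g' }
The grammar is NOT LL(1).

Answer: No. Predict set conflict for X': { 'g' }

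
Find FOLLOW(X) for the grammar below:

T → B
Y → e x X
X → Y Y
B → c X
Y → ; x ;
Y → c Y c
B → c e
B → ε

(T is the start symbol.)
To compute FOLLOW(X), find every occurrence of X on a right-hand side N → α X β: add FIRST(β) \ {ε}, and if β is empty or nullable also add FOLLOW(N). Iterate to a fixed point.

In Y → e x X: X is at the end, add FOLLOW(Y)
In B → c X: X is at the end, add FOLLOW(B)

The FOLLOW sets referred to above (computed the same way, to a fixed point):
  FOLLOW(Y) = { $, ';', 'c', 'e' }
  FOLLOW(B) = { $ }

Taking the union: FOLLOW(X) = { $, ';', 'c', 'e' }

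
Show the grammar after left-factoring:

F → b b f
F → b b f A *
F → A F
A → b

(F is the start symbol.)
Left-factoring transforms A → αβ₁ | αβ₂ into A → αA' and A' → β₁ | β₂
(α is the longest common prefix among the alternatives). Repeat until
no nonterminal has two alternatives with a common prefix.

Round 1: F has alternatives sharing prefix 'b b f'. Introduce F': F → b b f F'
  Add: F' → ε
  Add: F' → A *

No remaining common prefixes — done.

Resulting grammar:
F → b b f F'
F' → ε
F' → A *
F → A F
A → b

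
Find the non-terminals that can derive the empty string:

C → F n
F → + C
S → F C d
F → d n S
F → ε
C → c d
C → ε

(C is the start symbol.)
A non-terminal is nullable if it can derive ε (the empty string): either it has an ε-production, or it has a production whose right-hand side consists entirely of nullable non-terminals.

ε-productions: F → ε, C → ε
So F, C are immediately nullable.
No further non-terminal can be added: every production for the remaining non-terminals contains a terminal or a non-nullable non-terminal.
Nullable = { 'C', 'F' }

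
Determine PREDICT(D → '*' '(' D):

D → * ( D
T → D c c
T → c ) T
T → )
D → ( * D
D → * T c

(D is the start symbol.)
{ '*' }

PREDICT(D → '*' '(' D) = (FIRST(RHS) \ {ε}) ∪ (FOLLOW(D) if ε ∈ FIRST(RHS), i.e. RHS ⇒* ε)
FIRST('*' '(' D) = { '*' }
ε ∉ FIRST('*' '(' D), so FOLLOW(D) is not added.
PREDICT(D → '*' '(' D) = { '*' }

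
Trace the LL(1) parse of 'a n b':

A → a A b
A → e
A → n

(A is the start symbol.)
Stack is shown with the top on the left.

Stack    Input    Action
------------------------
A $      a n b $  output A → a A b
a A b $  a n b $  match 'a'
A b $    n b $    output A → n
n b $    n b $    match 'n'
b $      b $      match 'b'
$        $        accept

The string is accepted.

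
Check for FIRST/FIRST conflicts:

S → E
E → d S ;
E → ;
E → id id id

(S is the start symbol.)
Productions for E:
  E → d S ;: FIRST = { 'd' }
  E → ;: FIRST = { ';' }
  E → id id id: FIRST = { 'id' }
S has only one production, so no FIRST/FIRST conflict is possible there.

All alternatives of each non-terminal have pairwise disjoint FIRST sets.

Answer: No FIRST/FIRST conflicts.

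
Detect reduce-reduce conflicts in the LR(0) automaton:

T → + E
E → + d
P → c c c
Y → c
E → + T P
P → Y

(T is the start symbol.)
Augment with T' → T and build the canonical LR(0) collection (I0 = CLOSURE({[T' → . T]}), then GOTO on every symbol after a dot until no new states appear). It has 12 states:
  I0: { [T → . + E], [T' → . T] }  — shift
  I1: { [E → . + T P], [E → . + d], [T → + . E] }  — shift
  I2: { [T' → T .] }  — accept
  I3: { [E → + . T P], [E → + . d], [T → . + E] }  — shift
  I4: { [T → + E .] }  — reduce
  I5: { [E → + T . P], [P → . Y], [P → . c c c], [Y → . c] }  — shift
  I6: { [E → + d .] }  — reduce
  I7: { [E → + T P .] }  — reduce
  I8: { [P → Y .] }  — reduce
  I9: { [P → c . c c], [Y → c .] }  — shift, reduce
  I10: { [P → c c . c] }  — shift
  I11: { [P → c c c .] }  — reduce

No state contains more than one complete item.

Answer: No reduce-reduce conflicts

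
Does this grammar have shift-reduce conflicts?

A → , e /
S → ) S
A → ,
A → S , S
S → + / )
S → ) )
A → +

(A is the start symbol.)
A shift-reduce conflict occurs when an LR(0) state has both:
  - a complete (reduce) item [A → α .] (dot at the end), and
  - a shift item [B → β . c γ] (dot before a terminal).

Augment with A' → A and build the canonical LR(0) collection (I0 = CLOSURE({[A' → . A]}), then GOTO on every symbol after a dot until no new states appear). It has 15 states:
  I0: { [A → . +], [A → . , e /], [A → . ,], [A → . S , S], [A' → . A], [S → . ) )], [S → . ) S], [S → . + / )] }  — shift
  I1: { [S → ) . )], [S → ) . S], [S → . ) )], [S → . ) S], [S → . + / )] }  — shift
  I2: { [A → + .], [S → + . / )] }  — shift, reduce
  I3: { [A → , . e /], [A → , .] }  — shift, reduce
  I4: { [A' → A .] }  — accept
  I5: { [A → S . , S] }  — shift
  I6: { [A → S , . S], [S → . ) )], [S → . ) S], [S → . + / )] }  — shift
  I7: { [S → + . / )] }  — shift
  I8: { [A → S , S .] }  — reduce
  I9: { [S → + / . )] }  — shift
  I10: { [S → + / ) .] }  — reduce
  I11: { [A → , e . /] }  — shift
  I12: { [A → , e / .] }  — reduce
  I13: { [S → ) ) .], [S → ) . )], [S → ) . S], [S → . ) )], [S → . ) S], [S → . + / )] }  — shift, reduce
  I14: { [S → ) S .] }  — reduce

I2 contains reduce item [A → + .] and shift item [S → + . / )] — shift-reduce conflict.
I3 contains reduce item [A → , .] and shift item [A → , . e /] — shift-reduce conflict.
I13 contains reduce item [S → ) ) .] and shift items [S → . ) )], [S → ) . )], [S → . ) S], [S → . + / )] — shift-reduce conflict.

Answer: Yes — I2: [A → + .] vs [S → + . / )]; I3: [A → , .] vs [A → , . e /]; I13: [S → ) ) .] vs [S → . ) )]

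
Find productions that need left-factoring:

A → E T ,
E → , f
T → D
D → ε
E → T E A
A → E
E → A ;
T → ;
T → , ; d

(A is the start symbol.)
Yes, A has productions with common prefix 'E'

Left-factoring is needed when two productions for the same non-terminal
share a common prefix on the right-hand side.

Productions for A:
  A → E T ,
  A → E
Productions for E:
  E → , f
  E → T E A
  E → A ;
Productions for T:
  T → D
  T → ;
  T → , ; d

Found common prefix 'E' in productions for A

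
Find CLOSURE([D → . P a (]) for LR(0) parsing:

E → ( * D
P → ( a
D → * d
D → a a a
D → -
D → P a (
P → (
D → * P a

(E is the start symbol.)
To compute CLOSURE, for each item [A → α.Bβ] where B is a non-terminal, add [B → .γ] for all productions B → γ; repeat for the newly added items until nothing changes.

Start with: [D → . P a (]
  [D → . P a (] has the dot before P: add [P → . ( a], [P → . (]
No further items can be added.

CLOSURE = { [D → . P a (], [P → . ( a], [P → . (] }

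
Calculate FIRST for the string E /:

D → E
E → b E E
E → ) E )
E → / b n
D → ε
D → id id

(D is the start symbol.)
FIRST sets of the non-terminals involved (from the grammar, by fixed-point iteration):
  FIRST(E) = { ')', '/', 'b' }

To compute FIRST(E /), process the symbols left to right:
Symbol E is a non-terminal. Add FIRST(E) \ {ε} = { ')', '/', 'b' }
E is not nullable (ε ∉ FIRST(E)), so stop here.
FIRST(E /) = { ')', '/', 'b' }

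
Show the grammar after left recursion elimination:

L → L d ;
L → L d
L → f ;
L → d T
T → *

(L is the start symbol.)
L → f ; L'
L → d T L'
L' → d ; L'
L' → d L'
L' → ε
T → *

L is directly left-recursive. The standard transformation for
  A → A α₁ | ... | A α_m | β₁ | ... | β_n
is
  A  → β₁ A' | ... | β_n A'
  A' → α₁ A' | ... | α_m A' | ε

L → f ; becomes L → f ; L'
L → d T becomes L → d T L'
L → L d ; becomes L' → d ; L'
L → L d becomes L' → d L'
Add L' → ε

Productions for other non-terminals are unchanged:
  T → *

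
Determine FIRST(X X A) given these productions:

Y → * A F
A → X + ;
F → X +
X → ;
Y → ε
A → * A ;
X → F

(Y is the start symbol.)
FIRST sets of the non-terminals involved (from the grammar, by fixed-point iteration):
  FIRST(X) = { ';' }

To compute FIRST(X X A), process the symbols left to right:
Symbol X is a non-terminal. Add FIRST(X) \ {ε} = { ';' }
X is not nullable (ε ∉ FIRST(X)), so stop here.
FIRST(X X A) = { ';' }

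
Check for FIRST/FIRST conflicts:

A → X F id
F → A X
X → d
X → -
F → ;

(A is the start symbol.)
A FIRST/FIRST conflict occurs when two productions N → α and N → β for the same non-terminal have FIRST(α) ∩ FIRST(β) ≠ ∅ (with ε ∈ FIRST of a nullable right-hand side, so two nullable alternatives also conflict).

FIRST sets of the non-terminals at (or reachable through a nullable prefix from) the front of some alternative:
  FIRST(A) = { '-', 'd' }

Productions for F:
  F → A X: FIRST = { '-', 'd' }
  F → ;: FIRST = { ';' }
Productions for X:
  X → d: FIRST = { 'd' }
  X → -: FIRST = { '-' }
A has only one production, so no FIRST/FIRST conflict is possible there.

All alternatives of each non-terminal have pairwise disjoint FIRST sets.

Answer: No FIRST/FIRST conflicts.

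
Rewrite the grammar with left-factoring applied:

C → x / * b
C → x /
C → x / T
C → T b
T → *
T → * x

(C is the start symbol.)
C → x / C'
C' → * b
C' → ε
C' → T
C → T b
T → * T'
T' → ε
T' → x

Left-factoring transforms A → αβ₁ | αβ₂ into A → αA' and A' → β₁ | β₂
(α is the longest common prefix among the alternatives). Repeat until
no nonterminal has two alternatives with a common prefix.

Round 1: C has alternatives sharing prefix 'x /'. Introduce C': C → x / C'
  Add: C' → * b
  Add: C' → ε
  Add: C' → T

Round 2: T has alternatives sharing prefix '*'. Introduce T': T → * T'
  Add: T' → ε
  Add: T' → x

No remaining common prefixes — done.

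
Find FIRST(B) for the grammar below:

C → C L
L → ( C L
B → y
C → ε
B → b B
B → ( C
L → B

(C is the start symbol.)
To compute FIRST(B), examine every production with B on the left-hand side, reading each right-hand side left to right until a non-nullable symbol is reached.

From B → y:
  - y is a terminal: add 'y' and stop
From B → b B:
  - b is a terminal: add 'b' and stop
From B → ( C:
  - '(' is a terminal: add '(' and stop

Collecting: FIRST(B) = { '(', 'b', 'y' }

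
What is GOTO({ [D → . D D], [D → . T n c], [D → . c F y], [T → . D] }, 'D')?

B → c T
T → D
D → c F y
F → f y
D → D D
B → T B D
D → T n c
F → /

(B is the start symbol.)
{ [D → . D D], [D → . T n c], [D → . c F y], [D → D . D], [T → . D], [T → D .] }

GOTO(I, 'D') = CLOSURE({ [A → αX.β] : [A → α.Xβ] ∈ I, X = 'D' })

Items with dot before 'D', with the dot advanced:
  [D → . D D] → [D → D . D]
  [T → . D] → [T → D .]
Closure of the advanced items:
  [D → D . D] has the dot before D: add [D → . c F y], [D → . D D], [D → . T n c]
  [D → . T n c] has the dot before T: add [T → . D]

GOTO = { [D → . D D], [D → . T n c], [D → . c F y], [D → D . D], [T → . D], [T → D .] }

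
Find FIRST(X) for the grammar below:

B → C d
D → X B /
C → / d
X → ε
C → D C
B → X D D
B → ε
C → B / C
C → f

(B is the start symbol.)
{ ε }

To compute FIRST(X), examine every production with X on the left-hand side, reading each right-hand side left to right until a non-nullable symbol is reached.

From X → ε:
  - ε-production, so ε ∈ FIRST(X)

Collecting: FIRST(X) = { ε }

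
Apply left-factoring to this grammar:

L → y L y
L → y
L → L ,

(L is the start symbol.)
Left-factoring transforms A → αβ₁ | αβ₂ into A → αA' and A' → β₁ | β₂
(α is the longest common prefix among the alternatives). Repeat until
no nonterminal has two alternatives with a common prefix.

Round 1: L has alternatives sharing prefix 'y'. Introduce L': L → y L'
  Add: L' → L y
  Add: L' → ε

No remaining common prefixes — done.

Resulting grammar:
L → y L'
L' → L y
L' → ε
L → L ,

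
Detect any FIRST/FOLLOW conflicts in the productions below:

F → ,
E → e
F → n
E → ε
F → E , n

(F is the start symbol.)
Nullable non-terminals: E.

E: nullable alternative(s) E → ε; FOLLOW(E) = { ',' }
  E → e: FIRST \ {ε} = { 'e' } — disjoint from FOLLOW(E)
  E → ε: FIRST \ {ε} = { } — this is the only nullable alternative, skip

F has no nullable alternative, so no FIRST/FOLLOW check is needed there.

No FIRST/FOLLOW conflicts found.

Answer: No FIRST/FOLLOW conflicts.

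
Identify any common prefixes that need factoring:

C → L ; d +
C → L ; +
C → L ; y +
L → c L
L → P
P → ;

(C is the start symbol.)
Yes, C has productions with common prefix 'L ;'

Left-factoring is needed when two productions for the same non-terminal
share a common prefix on the right-hand side.

Productions for C:
  C → L ; d +
  C → L ; +
  C → L ; y +
Productions for L:
  L → c L
  L → P

Found common prefix 'L ;' in productions for C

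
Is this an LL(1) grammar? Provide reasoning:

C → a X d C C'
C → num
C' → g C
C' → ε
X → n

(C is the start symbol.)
A grammar is LL(1) if for each non-terminal N with multiple productions, the predict sets of those productions are pairwise disjoint, where PREDICT(N → α) = (FIRST(α) \ {ε}) ∪ (FOLLOW(N) if α ⇒* ε).

Relevant sets:
  FOLLOW(C') = { $, 'g' }

For C:
  PREDICT(C → a X d C C') = { 'a' }
  PREDICT(C → num) = { 'num' }
For C':
  PREDICT(C' → g C) = { 'g' }
  PREDICT(C' → ε) = { $, 'g' }
X has a single production, so nothing to check there.

Conflict found: Predict set conflict for C': { 'g' }
The grammar is NOT LL(1).

Answer: No. Predict set conflict for C': { 'g' }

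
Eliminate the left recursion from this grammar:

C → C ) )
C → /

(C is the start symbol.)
C is directly left-recursive. The standard transformation for
  A → A α₁ | ... | A α_m | β₁ | ... | β_n
is
  A  → β₁ A' | ... | β_n A'
  A' → α₁ A' | ... | α_m A' | ε

C → / becomes C → / C'
C → C ) ) becomes C' → ) ) C'
Add C' → ε

Resulting grammar:
C → / C'
C' → ) ) C'
C' → ε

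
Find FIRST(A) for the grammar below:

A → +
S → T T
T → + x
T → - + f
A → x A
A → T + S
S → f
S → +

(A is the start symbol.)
{ '+', '-', 'x' }

To compute FIRST(A), examine every production with A on the left-hand side, reading each right-hand side left to right until a non-nullable symbol is reached.

FIRST sets of the other non-terminals involved (by the same procedure, iterated to a fixed point):
  FIRST(T) = { '+', '-' }

From A → +:
  - '+' is a terminal: add '+' and stop
From A → x A:
  - x is a terminal: add 'x' and stop
From A → T + S:
  - T is a non-terminal: add FIRST(T) \ {ε} = { '+', '-' }
    T is not nullable, so stop

Collecting: FIRST(A) = { '+', '-', 'x' }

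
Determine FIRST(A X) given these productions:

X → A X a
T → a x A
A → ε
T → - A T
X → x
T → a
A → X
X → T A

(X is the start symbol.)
{ '-', 'a', 'x' }

FIRST sets of the non-terminals involved (from the grammar, by fixed-point iteration):
  FIRST(A) = { '-', 'a', 'x', ε }
  FIRST(X) = { '-', 'a', 'x' }

To compute FIRST(A X), process the symbols left to right:
Symbol A is a non-terminal. Add FIRST(A) \ {ε} = { '-', 'a', 'x' }
A is nullable (ε ∈ FIRST(A)), continue to the next symbol.
Symbol X is a non-terminal. Add FIRST(X) \ {ε} = { '-', 'a', 'x' }
X is not nullable (ε ∉ FIRST(X)), so stop here.
FIRST(A X) = { '-', 'a', 'x' }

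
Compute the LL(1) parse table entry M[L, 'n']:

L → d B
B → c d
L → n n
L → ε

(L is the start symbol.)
To find M[L, 'n'], we find productions for L where 'n' is in the predict set (PREDICT(N → α) = (FIRST(α) \ {ε}) ∪ (FOLLOW(N) if α ⇒* ε)).

Relevant sets:
  FOLLOW(L) = { $ }

L → d B: PREDICT = { 'd' }
L → n n: PREDICT = { 'n' }
  'n' is in predict set, so this production goes in M[L, 'n']
L → ε: PREDICT = { $ }

M[L, 'n'] = L → n n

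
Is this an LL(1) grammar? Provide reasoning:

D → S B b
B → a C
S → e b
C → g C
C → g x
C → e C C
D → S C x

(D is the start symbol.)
No. Predict set conflict for D: { 'e' }

Relevant sets:
  FIRST(S) = { 'e' }

For D:
  PREDICT(D → S B b) = { 'e' }
  PREDICT(D → S C x) = { 'e' }
For C:
  PREDICT(C → g C) = { 'g' }
  PREDICT(C → g x) = { 'g' }
  PREDICT(C → e C C) = { 'e' }
B, S have a single production, so nothing to check there.

Conflict found: Predict set conflict for D: { 'e' }
The grammar is NOT LL(1).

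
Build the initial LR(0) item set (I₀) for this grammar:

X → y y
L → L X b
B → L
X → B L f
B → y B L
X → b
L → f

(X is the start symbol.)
First, augment the grammar with X' → X
I₀ = CLOSURE({ [X' → . X] }):
  [X' → . X] has the dot before X: add [X → . y y], [X → . B L f], [X → . b]
  [X → . B L f] has the dot before B: add [B → . L], [B → . y B L]
  [B → . L] has the dot before L: add [L → . L X b], [L → . f]
No further items can be added.

I₀ = { [B → . L], [B → . y B L], [L → . L X b], [L → . f], [X → . B L f], [X → . b], [X → . y y], [X' → . X] }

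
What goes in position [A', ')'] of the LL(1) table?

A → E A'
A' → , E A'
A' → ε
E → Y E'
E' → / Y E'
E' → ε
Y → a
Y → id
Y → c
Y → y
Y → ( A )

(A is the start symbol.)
A' → ε

To find M[A', ')'], we find productions for A' where ')' is in the predict set (PREDICT(N → α) = (FIRST(α) \ {ε}) ∪ (FOLLOW(N) if α ⇒* ε)).

Relevant sets:
  FOLLOW(A') = { $, ')' }

A' → , E A': PREDICT = { ',' }
A' → ε: PREDICT = { $, ')' }
  ')' is in predict set, so this production goes in M[A', ')']

M[A', ')'] = A' → ε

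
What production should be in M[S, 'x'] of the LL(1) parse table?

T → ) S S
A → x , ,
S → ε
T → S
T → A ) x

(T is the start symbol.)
To find M[S, 'x'], we find productions for S where 'x' is in the predict set (PREDICT(N → α) = (FIRST(α) \ {ε}) ∪ (FOLLOW(N) if α ⇒* ε)).

Relevant sets:
  FOLLOW(S) = { $ }

S → ε: PREDICT = { $ }

M[S, 'x'] is empty (no production applies)

Answer: Empty (error entry)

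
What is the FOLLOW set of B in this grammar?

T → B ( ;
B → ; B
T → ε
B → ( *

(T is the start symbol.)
{ '(' }

To compute FOLLOW(B), find every occurrence of B on a right-hand side N → α B β: add FIRST(β) \ {ε}, and if β is empty or nullable also add FOLLOW(N). Iterate to a fixed point.

In T → B ( ;: B is followed by '(' ';', add FIRST('(' ';') \ {ε} = { '(' }
In B → ; B: B is at the end; this adds FOLLOW(B) to itself — nothing new

Taking the union: FOLLOW(B) = { '(' }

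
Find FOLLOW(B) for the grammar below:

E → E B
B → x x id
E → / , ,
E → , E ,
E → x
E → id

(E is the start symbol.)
To compute FOLLOW(B), find every occurrence of B on a right-hand side N → α B β: add FIRST(β) \ {ε}, and if β is empty or nullable also add FOLLOW(N). Iterate to a fixed point.

In E → E B: B is at the end, add FOLLOW(E)

The FOLLOW sets referred to above (computed the same way, to a fixed point):
  FOLLOW(E) = { $, ',', 'x' }

Taking the union: FOLLOW(B) = { $, ',', 'x' }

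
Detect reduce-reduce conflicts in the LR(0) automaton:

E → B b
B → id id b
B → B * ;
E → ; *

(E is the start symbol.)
A reduce-reduce conflict occurs when an LR(0) state has two complete items [A → α .] and [B → β .] — both call for a reduction, and with no lookahead the parser cannot choose between them.

Augment with E' → E and build the canonical LR(0) collection (I0 = CLOSURE({[E' → . E]}), then GOTO on every symbol after a dot until no new states appear). It has 11 states:
  I0: { [B → . B * ;], [B → . id id b], [E → . ; *], [E → . B b], [E' → . E] }  — shift
  I1: { [E → ; . *] }  — shift
  I2: { [B → B . * ;], [E → B . b] }  — shift
  I3: { [E' → E .] }  — accept
  I4: { [B → id . id b] }  — shift
  I5: { [B → id id . b] }  — shift
  I6: { [B → id id b .] }  — reduce
  I7: { [B → B * . ;] }  — shift
  I8: { [E → B b .] }  — reduce
  I9: { [B → B * ; .] }  — reduce
  I10: { [E → ; * .] }  — reduce

No state contains more than one complete item.

Answer: No reduce-reduce conflicts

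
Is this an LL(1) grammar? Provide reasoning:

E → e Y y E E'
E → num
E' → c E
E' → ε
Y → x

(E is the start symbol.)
No. Predict set conflict for E': { 'c' }

A grammar is LL(1) if for each non-terminal N with multiple productions, the predict sets of those productions are pairwise disjoint, where PREDICT(N → α) = (FIRST(α) \ {ε}) ∪ (FOLLOW(N) if α ⇒* ε).

Relevant sets:
  FOLLOW(E') = { $, 'c' }

For E:
  PREDICT(E → e Y y E E') = { 'e' }
  PREDICT(E → num) = { 'num' }
For E':
  PREDICT(E' → c E) = { 'c' }
  PREDICT(E' → ε) = { $, 'c' }
Y has a single production, so nothing to check there.

Conflict found: Predict set conflict for E': { 'c' }
The grammar is NOT LL(1).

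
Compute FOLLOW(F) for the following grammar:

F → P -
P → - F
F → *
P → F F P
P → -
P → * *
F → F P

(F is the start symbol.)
F is the start symbol, so $ ∈ FOLLOW(F).
In P → - F: F is at the end, add FOLLOW(P)
In P → F F P: F is followed by F P, add FIRST(F P) \ {ε} = { '*', '-' }
In P → F F P: F is followed by P, add FIRST(P) \ {ε} = { '*', '-' }
In F → F P: F is followed by P, add FIRST(P) \ {ε} = { '*', '-' }

The FOLLOW sets referred to above (computed the same way, to a fixed point):
  FOLLOW(P) = { $, '*', '-' }

Taking the union: FOLLOW(F) = { $, '*', '-' }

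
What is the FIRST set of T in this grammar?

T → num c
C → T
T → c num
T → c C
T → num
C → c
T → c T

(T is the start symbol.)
From T → num c:
  - num is a terminal: add 'num' and stop
From T → c num:
  - c is a terminal: add 'c' and stop
From T → c C:
  - c is a terminal: add 'c' and stop
From T → num:
  - num is a terminal: add 'num' and stop
From T → c T:
  - c is a terminal: add 'c' and stop

Collecting: FIRST(T) = { 'c', 'num' }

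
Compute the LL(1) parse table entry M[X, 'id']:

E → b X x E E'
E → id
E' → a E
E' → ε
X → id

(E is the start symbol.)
X → id

To find M[X, 'id'], we find productions for X where 'id' is in the predict set (PREDICT(N → α) = (FIRST(α) \ {ε}) ∪ (FOLLOW(N) if α ⇒* ε)).

X → id: PREDICT = { 'id' }
  'id' is in predict set, so this production goes in M[X, 'id']

M[X, 'id'] = X → id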